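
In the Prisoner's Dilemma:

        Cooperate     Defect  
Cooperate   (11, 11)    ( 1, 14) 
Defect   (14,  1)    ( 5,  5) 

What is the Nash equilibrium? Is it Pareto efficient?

(Defect, Defect) is NE; not Pareto efficient

Work:
Defect dominates Cooperate for both players:
If P2 cooperates: Defect (14) > Cooperate (11)
If P2 defects: Defect (5) > Cooperate (1)
NE: (Defect, Defect) with payoff (5, 5)
But (Cooperate, Cooperate) = (11, 11) Pareto dominates (5, 5)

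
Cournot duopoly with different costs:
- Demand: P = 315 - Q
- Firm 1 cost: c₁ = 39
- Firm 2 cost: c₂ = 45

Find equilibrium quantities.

q₁* = 94.0, q₂* = 88.0

Work:
Reaction: q₁ = (315 - 39 - q₂)/2
Reaction: q₂ = (315 - 45 - q₁)/2
Solve simultaneously:
q₁* = (315 - 2×39 + 45)/3 = 94.0
q₂* = (315 - 2×45 + 39)/3 = 88.0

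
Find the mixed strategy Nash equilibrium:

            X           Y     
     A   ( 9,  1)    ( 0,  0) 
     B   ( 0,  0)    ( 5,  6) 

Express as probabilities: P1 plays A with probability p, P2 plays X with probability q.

p = 0.8571, q = 0.3571

Work:
Find probabilities that make opponent indifferent:
P2 chooses q to make P1 indifferent between A and B
P1 chooses p to make P2 indifferent between X and Y
Mixed NE: P1 plays (A: 0.8571, B: 0.1429), P2 plays (X: 0.3571, Y: 0.6429)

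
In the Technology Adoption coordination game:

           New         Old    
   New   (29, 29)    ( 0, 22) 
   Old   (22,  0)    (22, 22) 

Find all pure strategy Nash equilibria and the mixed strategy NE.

Pure NE: (New, New) and (Old, Old); Mixed NE: p = 0.7586, q = 0.7586

Work:
Check pure NE:
(New, New): (29, 29) - no unilateral deviation beneficial
(Old, Old): (22, 22) - no unilateral deviation beneficial
Mixed NE: P1 plays New with p = 0.7586, P2 plays New with q = 0.7586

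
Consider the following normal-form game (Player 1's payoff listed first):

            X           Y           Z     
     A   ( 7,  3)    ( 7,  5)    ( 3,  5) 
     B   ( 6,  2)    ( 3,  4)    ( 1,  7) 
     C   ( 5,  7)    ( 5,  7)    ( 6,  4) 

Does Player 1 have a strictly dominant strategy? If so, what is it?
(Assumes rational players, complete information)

No strictly dominant strategy exists for Player 1

Work:
A strategy strictly dominates another if it gives a strictly higher payoff against every opponent action. Compare each pair of P1's strategies column-by-column:
  A vs B: [7 vs 6, 7 vs 3, 3 vs 1] → A strictly dominates B
  A vs C: [7 vs 5, 7 vs 5, 3 vs 6] → A does not strictly dominate C (column Z: 3 ≤ 6)
  B vs A: [6 vs 7, 3 vs 7, 1 vs 3] → B does not strictly dominate A (column X: 6 ≤ 7)
  B vs C: [6 vs 5, 3 vs 5, 1 vs 6] → B does not strictly dominate C (column Y: 3 ≤ 5)
  C vs A: [5 vs 7, 5 vs 7, 6 vs 3] → C does not strictly dominate A (column X: 5 ≤ 7)
  C vs B: [5 vs 6, 5 vs 3, 6 vs 1] → C does not strictly dominate B (column X: 5 ≤ 6)
No single strategy strictly dominates all others → no strictly dominant strategy.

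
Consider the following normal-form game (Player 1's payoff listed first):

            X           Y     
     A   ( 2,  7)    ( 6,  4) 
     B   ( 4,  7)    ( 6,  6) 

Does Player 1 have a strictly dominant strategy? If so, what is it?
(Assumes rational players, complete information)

No strictly dominant strategy exists for Player 1

Work:
A strategy strictly dominates another if it gives a strictly higher payoff against every opponent action. Compare each pair of P1's strategies column-by-column:
  A vs B: [2 vs 4, 6 vs 6] → A does not strictly dominate B (column X: 2 ≤ 4)
  B vs A: [4 vs 2, 6 vs 6] → B does not strictly dominate A (column Y: 6 ≤ 6)
No single strategy strictly dominates all others → no strictly dominant strategy.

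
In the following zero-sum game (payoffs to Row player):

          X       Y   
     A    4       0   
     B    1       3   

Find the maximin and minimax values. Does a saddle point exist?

Maximin = 1, Minimax = 3, Saddle: False

Work:
Row minimums: [0, 1] → maximin = 1
Column maximums: [4, 3] → minimax = 3
No saddle point (maximin ≠ minimax). Mixed strategy needed.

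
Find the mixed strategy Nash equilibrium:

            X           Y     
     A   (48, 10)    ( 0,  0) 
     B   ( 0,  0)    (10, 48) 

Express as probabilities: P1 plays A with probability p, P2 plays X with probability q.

p = 0.8276, q = 0.1724

Work:
Find probabilities that make opponent indifferent:
P2 chooses q to make P1 indifferent between A and B
P1 chooses p to make P2 indifferent between X and Y
Mixed NE: P1 plays (A: 0.8276, B: 0.1724), P2 plays (X: 0.1724, Y: 0.8276)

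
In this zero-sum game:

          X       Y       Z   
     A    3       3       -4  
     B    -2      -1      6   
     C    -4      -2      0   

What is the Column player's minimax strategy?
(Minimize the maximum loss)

Column should play X or Y (all achieve the minimum), value = 3

Work:
Column player minimizes Row's maximum payoff:
Column X: max payoff to Row = 3
Column Y: max payoff to Row = 3
Column Z: max payoff to Row = 6
Minimum is 3, achieved by columns X, Y (tied).
Each of X or Y is a minimax strategy.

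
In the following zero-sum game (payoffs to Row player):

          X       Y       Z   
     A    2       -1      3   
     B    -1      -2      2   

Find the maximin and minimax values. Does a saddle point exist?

Maximin = -1, Minimax = -1, Saddle: True

Work:
Row minimums: [-1, -2] → maximin = -1
Column maximums: [2, -1, 3] → minimax = -1
Saddle point exists! Game value = -1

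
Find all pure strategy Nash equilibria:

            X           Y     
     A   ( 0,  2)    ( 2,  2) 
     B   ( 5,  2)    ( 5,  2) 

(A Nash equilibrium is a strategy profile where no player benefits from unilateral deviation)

Nash equilibrium: (B, X), (B, Y)

Work:
Best responses:
  P1 vs X: payoffs [0, 5] → best response B (payoff 5)
  P1 vs Y: payoffs [2, 5] → best response B (payoff 5)
  P2 vs A: payoffs [2, 2] → best response X/Y (payoff 2)
  P2 vs B: payoffs [2, 2] → best response X/Y (payoff 2)
Mutual best responses: (B,X), (B,Y) → Nash equilibria.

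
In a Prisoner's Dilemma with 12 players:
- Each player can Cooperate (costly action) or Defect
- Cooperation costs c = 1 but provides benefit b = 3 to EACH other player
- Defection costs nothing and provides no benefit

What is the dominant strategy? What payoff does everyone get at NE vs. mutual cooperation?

Dominant: Defect; NE payoff = 0; Coop payoff = 32

Work:
Defect dominates (saves cost c = 1, benefit to others is external)
NE: All defect → everyone gets 0
If all cooperate: each receives (11)×3 - 1 = 32
Social dilemma: 32 > 0 but NE gives 0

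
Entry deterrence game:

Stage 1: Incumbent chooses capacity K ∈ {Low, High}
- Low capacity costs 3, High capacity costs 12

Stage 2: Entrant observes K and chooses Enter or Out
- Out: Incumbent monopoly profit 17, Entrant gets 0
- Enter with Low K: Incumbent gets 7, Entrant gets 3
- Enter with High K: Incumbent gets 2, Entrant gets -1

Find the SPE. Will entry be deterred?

SPE: (High, Enter|Low, Out|High); Entry deterred. Incumbent net profit = 5

Work:
After Low K: Entrant enters (3 > 0)
After High K: Entrant stays out (-1 < 0)
Incumbent: Low → 7−3=4, High → 17−12=5
Incumbent chooses High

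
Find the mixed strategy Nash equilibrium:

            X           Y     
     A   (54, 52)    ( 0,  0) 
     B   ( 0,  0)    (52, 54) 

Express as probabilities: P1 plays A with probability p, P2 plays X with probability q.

p = 0.5094, q = 0.4906

Work:
Find probabilities that make opponent indifferent:
P2 chooses q to make P1 indifferent between A and B
P1 chooses p to make P2 indifferent between X and Y
Mixed NE: P1 plays (A: 0.5094, B: 0.4906), P2 plays (X: 0.4906, Y: 0.5094)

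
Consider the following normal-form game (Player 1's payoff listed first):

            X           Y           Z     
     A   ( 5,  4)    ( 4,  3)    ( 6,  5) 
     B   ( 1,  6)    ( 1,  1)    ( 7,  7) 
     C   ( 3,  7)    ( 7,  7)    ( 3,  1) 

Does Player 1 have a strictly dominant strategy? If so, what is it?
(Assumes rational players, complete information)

No strictly dominant strategy exists for Player 1

Work:
A strategy strictly dominates another if it gives a strictly higher payoff against every opponent action. Compare each pair of P1's strategies column-by-column:
  A vs B: [5 vs 1, 4 vs 1, 6 vs 7] → A does not strictly dominate B (column Z: 6 ≤ 7)
  A vs C: [5 vs 3, 4 vs 7, 6 vs 3] → A does not strictly dominate C (column Y: 4 ≤ 7)
  B vs A: [1 vs 5, 1 vs 4, 7 vs 6] → B does not strictly dominate A (column X: 1 ≤ 5)
  B vs C: [1 vs 3, 1 vs 7, 7 vs 3] → B does not strictly dominate C (column X: 1 ≤ 3)
  C vs A: [3 vs 5, 7 vs 4, 3 vs 6] → C does not strictly dominate A (column X: 3 ≤ 5)
  C vs B: [3 vs 1, 7 vs 1, 3 vs 7] → C does not strictly dominate B (column Z: 3 ≤ 7)
No single strategy strictly dominates all others → no strictly dominant strategy.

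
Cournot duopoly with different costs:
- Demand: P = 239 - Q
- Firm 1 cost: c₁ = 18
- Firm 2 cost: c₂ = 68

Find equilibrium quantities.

q₁* = 90.33, q₂* = 40.33

Work:
Reaction: q₁ = (239 - 18 - q₂)/2
Reaction: q₂ = (239 - 68 - q₁)/2
Solve simultaneously:
q₁* = (239 - 2×18 + 68)/3 = 90.33
q₂* = (239 - 2×68 + 18)/3 = 40.33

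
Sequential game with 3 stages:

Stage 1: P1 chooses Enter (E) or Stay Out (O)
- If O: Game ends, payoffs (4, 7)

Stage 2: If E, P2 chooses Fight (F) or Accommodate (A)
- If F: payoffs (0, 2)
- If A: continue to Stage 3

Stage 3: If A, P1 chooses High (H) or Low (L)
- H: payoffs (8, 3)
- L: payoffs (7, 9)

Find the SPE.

SPE: (E, A, H); Outcome (8, 3)

Work:
Stage 3: P1 chooses H (8 vs 7)
Stage 2: P2: F->2, A->3 (anticipating H). Choose A
Stage 1: P1: O->4, E->8 (anticipating A, H). Choose E
SPE path: E -> A -> H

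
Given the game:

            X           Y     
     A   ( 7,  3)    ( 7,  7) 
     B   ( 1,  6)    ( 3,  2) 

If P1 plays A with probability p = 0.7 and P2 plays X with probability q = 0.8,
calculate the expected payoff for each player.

E[P1] = 5.32, E[P2] = 4.22

Work:
E[P1] = p·q·π₁(A,X) + p·(1-q)·π₁(A,Y) + (1-p)·q·π₁(B,X) + (1-p)·(1-q)·π₁(B,Y)
= 0.7·0.8·7 + 0.7·0.2·7 + 0.3·0.8·1 + 0.3·0.2·3
= 5.32

E[P2] = 4.22 (similar calculation)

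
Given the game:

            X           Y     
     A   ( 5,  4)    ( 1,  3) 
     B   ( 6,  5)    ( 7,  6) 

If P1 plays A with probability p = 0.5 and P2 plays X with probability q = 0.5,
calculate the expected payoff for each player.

E[P1] = 4.75, E[P2] = 4.5

Work:
E[P1] = p·q·π₁(A,X) + p·(1-q)·π₁(A,Y) + (1-p)·q·π₁(B,X) + (1-p)·(1-q)·π₁(B,Y)
= 0.5·0.5·5 + 0.5·0.5·1 + 0.5·0.5·6 + 0.5·0.5·7
= 4.75

E[P2] = 4.5 (similar calculation)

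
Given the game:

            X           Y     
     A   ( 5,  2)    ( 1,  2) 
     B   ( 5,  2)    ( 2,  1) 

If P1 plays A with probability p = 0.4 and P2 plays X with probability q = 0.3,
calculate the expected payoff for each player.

E[P1] = 2.62, E[P2] = 1.58

Work:
E[P1] = p·q·π₁(A,X) + p·(1-q)·π₁(A,Y) + (1-p)·q·π₁(B,X) + (1-p)·(1-q)·π₁(B,Y)
= 0.4·0.3·5 + 0.4·0.7·1 + 0.6·0.3·5 + 0.6·0.7·2
= 2.62

E[P2] = 1.58 (similar calculation)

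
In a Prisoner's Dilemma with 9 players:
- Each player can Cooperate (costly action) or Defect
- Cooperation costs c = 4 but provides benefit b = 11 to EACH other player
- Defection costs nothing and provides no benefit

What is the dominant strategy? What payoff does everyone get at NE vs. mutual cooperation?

Dominant: Defect; NE payoff = 0; Coop payoff = 84

Work:
Defect dominates (saves cost c = 4, benefit to others is external)
NE: All defect → everyone gets 0
If all cooperate: each receives (8)×11 - 4 = 84
Social dilemma: 84 > 0 but NE gives 0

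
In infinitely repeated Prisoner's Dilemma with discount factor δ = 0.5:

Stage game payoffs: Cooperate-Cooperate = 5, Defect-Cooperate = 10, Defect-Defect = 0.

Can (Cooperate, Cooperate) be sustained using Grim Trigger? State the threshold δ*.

δ* = 0.5; since δ = 0.5 ≥ 0.5, cooperation can be sustained

Work:
For Grim Trigger:
Cooperate forever: 5/(1-δ)
Defect then punished: 10 + 0·δ/(1-δ)
Need: 5/(1-δ) ≥ 10 + 0·δ/(1-δ)
Solving: δ ≥ (T-R)/(T-P) = (10-5)/(10-0) = 0.5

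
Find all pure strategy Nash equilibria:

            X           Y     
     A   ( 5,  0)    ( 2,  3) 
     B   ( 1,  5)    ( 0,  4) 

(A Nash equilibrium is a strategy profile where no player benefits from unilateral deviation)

Nash equilibrium: (A, Y)

Work:
Best responses:
  P1 vs X: payoffs [5, 1] → best response A (payoff 5)
  P1 vs Y: payoffs [2, 0] → best response A (payoff 2)
  P2 vs A: payoffs [0, 3] → best response Y (payoff 3)
  P2 vs B: payoffs [5, 4] → best response X (payoff 5)
Mutual best responses: (A,Y) → Nash equilibria.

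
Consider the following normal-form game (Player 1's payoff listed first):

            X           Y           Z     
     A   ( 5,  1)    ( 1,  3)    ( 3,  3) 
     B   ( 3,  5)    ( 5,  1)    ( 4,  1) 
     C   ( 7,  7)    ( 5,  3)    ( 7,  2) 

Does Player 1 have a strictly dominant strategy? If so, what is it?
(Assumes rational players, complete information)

No strictly dominant strategy exists for Player 1

Work:
A strategy strictly dominates another if it gives a strictly higher payoff against every opponent action. Compare each pair of P1's strategies column-by-column:
  A vs B: [5 vs 3, 1 vs 5, 3 vs 4] → A does not strictly dominate B (column Y: 1 ≤ 5)
  A vs C: [5 vs 7, 1 vs 5, 3 vs 7] → A does not strictly dominate C (column X: 5 ≤ 7)
  B vs A: [3 vs 5, 5 vs 1, 4 vs 3] → B does not strictly dominate A (column X: 3 ≤ 5)
  B vs C: [3 vs 7, 5 vs 5, 4 vs 7] → B does not strictly dominate C (column X: 3 ≤ 7)
  C vs A: [7 vs 5, 5 vs 1, 7 vs 3] → C strictly dominates A
  C vs B: [7 vs 3, 5 vs 5, 7 vs 4] → C does not strictly dominate B (column Y: 5 ≤ 5)
No single strategy strictly dominates all others → no strictly dominant strategy.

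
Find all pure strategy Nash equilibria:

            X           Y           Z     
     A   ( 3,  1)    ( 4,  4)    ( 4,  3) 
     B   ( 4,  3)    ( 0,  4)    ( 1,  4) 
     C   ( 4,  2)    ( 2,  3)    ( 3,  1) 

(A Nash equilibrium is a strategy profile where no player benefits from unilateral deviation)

Nash equilibrium: (A, Y)

Work:
Best responses:
  P1 vs X: payoffs [3, 4, 4] → best response B/C (payoff 4)
  P1 vs Y: payoffs [4, 0, 2] → best response A (payoff 4)
  P1 vs Z: payoffs [4, 1, 3] → best response A (payoff 4)
  P2 vs A: payoffs [1, 4, 3] → best response Y (payoff 4)
  P2 vs B: payoffs [3, 4, 4] → best response Y/Z (payoff 4)
  P2 vs C: payoffs [2, 3, 1] → best response Y (payoff 3)
Mutual best responses: (A,Y) → Nash equilibria.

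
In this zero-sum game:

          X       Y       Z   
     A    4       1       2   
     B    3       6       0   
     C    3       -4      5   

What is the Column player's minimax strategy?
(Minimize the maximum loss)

Column should play X, value = 4

Work:
Column player minimizes Row's maximum payoff:
Column X: max payoff to Row = 4
Column Y: max payoff to Row = 6
Column Z: max payoff to Row = 5
Minimum is 4, achieved by column X.
Minimax strategy: X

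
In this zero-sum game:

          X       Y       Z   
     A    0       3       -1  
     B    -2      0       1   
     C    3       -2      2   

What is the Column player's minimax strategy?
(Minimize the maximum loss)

Column should play Z, value = 2

Work:
Column player minimizes Row's maximum payoff:
Column X: max payoff to Row = 3
Column Y: max payoff to Row = 3
Column Z: max payoff to Row = 2
Minimum is 2, achieved by column Z.
Minimax strategy: Z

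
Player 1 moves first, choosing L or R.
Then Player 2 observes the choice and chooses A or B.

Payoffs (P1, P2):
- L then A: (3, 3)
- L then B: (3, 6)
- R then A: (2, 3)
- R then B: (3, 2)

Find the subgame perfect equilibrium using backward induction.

P1 plays L, P2 plays B after L and A after R; Payoff (3, 6)

Work:
Backward induction:
After L: P2 chooses B → P1 gets 3
After R: P2 chooses A → P1 gets 2
P1 chooses L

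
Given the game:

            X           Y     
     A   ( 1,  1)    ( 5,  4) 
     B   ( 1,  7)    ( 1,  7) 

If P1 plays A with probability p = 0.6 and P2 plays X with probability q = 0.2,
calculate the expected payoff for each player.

E[P1] = 2.92, E[P2] = 4.84

Work:
E[P1] = p·q·π₁(A,X) + p·(1-q)·π₁(A,Y) + (1-p)·q·π₁(B,X) + (1-p)·(1-q)·π₁(B,Y)
= 0.6·0.2·1 + 0.6·0.8·5 + 0.4·0.2·1 + 0.4·0.8·1
= 2.92

E[P2] = 4.84 (similar calculation)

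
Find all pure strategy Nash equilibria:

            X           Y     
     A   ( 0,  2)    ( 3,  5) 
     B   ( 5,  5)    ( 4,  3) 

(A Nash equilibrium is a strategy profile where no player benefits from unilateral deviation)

Nash equilibrium: (B, X)

Work:
Best responses:
  P1 vs X: payoffs [0, 5] → best response B (payoff 5)
  P1 vs Y: payoffs [3, 4] → best response B (payoff 4)
  P2 vs A: payoffs [2, 5] → best response Y (payoff 5)
  P2 vs B: payoffs [5, 3] → best response X (payoff 5)
Mutual best responses: (B,X) → Nash equilibria.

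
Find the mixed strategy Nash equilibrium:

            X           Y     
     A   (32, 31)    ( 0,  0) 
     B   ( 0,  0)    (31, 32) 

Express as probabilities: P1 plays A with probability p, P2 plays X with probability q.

p = 0.5079, q = 0.4921

Work:
Find probabilities that make opponent indifferent:
P2 chooses q to make P1 indifferent between A and B
P1 chooses p to make P2 indifferent between X and Y
Mixed NE: P1 plays (A: 0.5079, B: 0.4921), P2 plays (X: 0.4921, Y: 0.5079)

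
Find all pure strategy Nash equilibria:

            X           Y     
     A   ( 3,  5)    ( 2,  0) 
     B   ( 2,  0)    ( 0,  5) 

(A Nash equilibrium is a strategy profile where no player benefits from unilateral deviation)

Nash equilibrium: (A, X)

Work:
Best responses:
  P1 vs X: payoffs [3, 2] → best response A (payoff 3)
  P1 vs Y: payoffs [2, 0] → best response A (payoff 2)
  P2 vs A: payoffs [5, 0] → best response X (payoff 5)
  P2 vs B: payoffs [0, 5] → best response Y (payoff 5)
Mutual best responses: (A,X) → Nash equilibria.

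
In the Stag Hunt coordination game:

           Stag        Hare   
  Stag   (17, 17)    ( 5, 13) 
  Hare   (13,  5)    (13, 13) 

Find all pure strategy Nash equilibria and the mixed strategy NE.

Pure NE: (Stag, Stag) and (Hare, Hare); Mixed NE: p = 0.6667, q = 0.6667

Work:
Check pure NE:
(Stag, Stag): (17, 17) - no unilateral deviation beneficial
(Hare, Hare): (13, 13) - no unilateral deviation beneficial
Mixed NE: P1 plays Stag with p = 0.6667, P2 plays Stag with q = 0.6667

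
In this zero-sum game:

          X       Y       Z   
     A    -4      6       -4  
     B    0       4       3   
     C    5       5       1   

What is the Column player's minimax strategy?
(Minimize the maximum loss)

Column should play Z, value = 3

Work:
Column player minimizes Row's maximum payoff:
Column X: max payoff to Row = 5
Column Y: max payoff to Row = 6
Column Z: max payoff to Row = 3
Minimum is 3, achieved by column Z.
Minimax strategy: Z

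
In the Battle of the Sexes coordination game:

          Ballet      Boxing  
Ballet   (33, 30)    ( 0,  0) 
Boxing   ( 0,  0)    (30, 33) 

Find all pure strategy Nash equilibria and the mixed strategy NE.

Pure NE: (Ballet, Ballet) and (Boxing, Boxing); Mixed NE: p = 0.5238, q = 0.4762

Work:
Check pure NE:
(Ballet, Ballet): (33, 30) - no unilateral deviation beneficial
(Boxing, Boxing): (30, 33) - no unilateral deviation beneficial
Mixed NE: P1 plays Ballet with p = 0.5238, P2 plays Ballet with q = 0.4762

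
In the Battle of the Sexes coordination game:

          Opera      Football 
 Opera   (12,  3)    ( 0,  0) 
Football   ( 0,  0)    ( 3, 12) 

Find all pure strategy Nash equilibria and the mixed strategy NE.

Pure NE: (Opera, Opera) and (Football, Football); Mixed NE: p = 0.8, q = 0.2

Work:
Check pure NE:
(Opera, Opera): (12, 3) - no unilateral deviation beneficial
(Football, Football): (3, 12) - no unilateral deviation beneficial
Mixed NE: P1 plays Opera with p = 0.8, P2 plays Opera with q = 0.2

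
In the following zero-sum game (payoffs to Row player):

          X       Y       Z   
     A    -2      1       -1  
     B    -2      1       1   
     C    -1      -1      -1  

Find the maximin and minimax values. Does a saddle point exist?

Maximin = -1, Minimax = -1, Saddle: True

Work:
Row minimums: [-2, -2, -1] → maximin = -1
Column maximums: [-1, 1, 1] → minimax = -1
Saddle point exists! Game value = -1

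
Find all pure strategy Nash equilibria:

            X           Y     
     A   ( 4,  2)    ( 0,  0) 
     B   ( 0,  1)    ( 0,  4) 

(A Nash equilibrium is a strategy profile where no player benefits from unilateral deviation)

Nash equilibrium: (A, X), (B, Y)

Work:
Best responses:
  P1 vs X: payoffs [4, 0] → best response A (payoff 4)
  P1 vs Y: payoffs [0, 0] → best response A/B (payoff 0)
  P2 vs A: payoffs [2, 0] → best response X (payoff 2)
  P2 vs B: payoffs [1, 4] → best response Y (payoff 4)
Mutual best responses: (A,X), (B,Y) → Nash equilibria.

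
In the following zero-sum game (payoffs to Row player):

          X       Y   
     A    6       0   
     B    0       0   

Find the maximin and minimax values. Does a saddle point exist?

Maximin = 0, Minimax = 0, Saddle: True

Work:
Row minimums: [0, 0] → maximin = 0
Column maximums: [6, 0] → minimax = 0
Saddle point exists! Game value = 0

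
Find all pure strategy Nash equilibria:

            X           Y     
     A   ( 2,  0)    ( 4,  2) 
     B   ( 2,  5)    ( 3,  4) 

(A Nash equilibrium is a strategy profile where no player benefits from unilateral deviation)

Nash equilibrium: (A, Y), (B, X)

Work:
Best responses:
  P1 vs X: payoffs [2, 2] → best response A/B (payoff 2)
  P1 vs Y: payoffs [4, 3] → best response A (payoff 4)
  P2 vs A: payoffs [0, 2] → best response Y (payoff 2)
  P2 vs B: payoffs [5, 4] → best response X (payoff 5)
Mutual best responses: (A,Y), (B,X) → Nash equilibria.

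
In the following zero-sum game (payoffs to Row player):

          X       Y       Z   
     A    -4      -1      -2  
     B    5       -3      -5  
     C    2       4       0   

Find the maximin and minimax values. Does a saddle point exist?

Maximin = 0, Minimax = 0, Saddle: True

Work:
Row minimums: [-4, -5, 0] → maximin = 0
Column maximums: [5, 4, 0] → minimax = 0
Saddle point exists! Game value = 0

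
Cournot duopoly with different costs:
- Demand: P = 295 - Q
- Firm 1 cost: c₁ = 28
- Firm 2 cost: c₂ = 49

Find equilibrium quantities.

q₁* = 96.0, q₂* = 75.0

Work:
Reaction: q₁ = (295 - 28 - q₂)/2
Reaction: q₂ = (295 - 49 - q₁)/2
Solve simultaneously:
q₁* = (295 - 2×28 + 49)/3 = 96.0
q₂* = (295 - 2×49 + 28)/3 = 75.0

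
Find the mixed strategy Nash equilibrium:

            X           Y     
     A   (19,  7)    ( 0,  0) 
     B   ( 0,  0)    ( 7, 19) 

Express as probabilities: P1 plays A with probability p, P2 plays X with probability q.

p = 0.7308, q = 0.2692

Work:
Find probabilities that make opponent indifferent:
P2 chooses q to make P1 indifferent between A and B
P1 chooses p to make P2 indifferent between X and Y
Mixed NE: P1 plays (A: 0.7308, B: 0.2692), P2 plays (X: 0.2692, Y: 0.7308)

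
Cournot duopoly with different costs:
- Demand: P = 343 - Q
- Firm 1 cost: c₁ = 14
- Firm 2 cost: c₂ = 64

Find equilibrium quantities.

q₁* = 126.33, q₂* = 76.33

Work:
Reaction: q₁ = (343 - 14 - q₂)/2
Reaction: q₂ = (343 - 64 - q₁)/2
Solve simultaneously:
q₁* = (343 - 2×14 + 64)/3 = 126.33
q₂* = (343 - 2×64 + 14)/3 = 76.33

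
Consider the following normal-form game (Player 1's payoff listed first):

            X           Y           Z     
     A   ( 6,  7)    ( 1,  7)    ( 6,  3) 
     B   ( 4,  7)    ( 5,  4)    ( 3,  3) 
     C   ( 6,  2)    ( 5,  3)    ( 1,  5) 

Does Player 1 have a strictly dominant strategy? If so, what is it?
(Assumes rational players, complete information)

No strictly dominant strategy exists for Player 1

Work:
A strategy strictly dominates another if it gives a strictly higher payoff against every opponent action. Compare each pair of P1's strategies column-by-column:
  A vs B: [6 vs 4, 1 vs 5, 6 vs 3] → A does not strictly dominate B (column Y: 1 ≤ 5)
  A vs C: [6 vs 6, 1 vs 5, 6 vs 1] → A does not strictly dominate C (column X: 6 ≤ 6)
  B vs A: [4 vs 6, 5 vs 1, 3 vs 6] → B does not strictly dominate A (column X: 4 ≤ 6)
  B vs C: [4 vs 6, 5 vs 5, 3 vs 1] → B does not strictly dominate C (column X: 4 ≤ 6)
  C vs A: [6 vs 6, 5 vs 1, 1 vs 6] → C does not strictly dominate A (column X: 6 ≤ 6)
  C vs B: [6 vs 4, 5 vs 5, 1 vs 3] → C does not strictly dominate B (column Y: 5 ≤ 5)
No single strategy strictly dominates all others → no strictly dominant strategy.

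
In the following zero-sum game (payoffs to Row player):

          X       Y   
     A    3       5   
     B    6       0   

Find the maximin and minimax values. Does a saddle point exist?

Maximin = 3, Minimax = 5, Saddle: False

Work:
Row minimums: [3, 0] → maximin = 3
Column maximums: [6, 5] → minimax = 5
No saddle point (maximin ≠ minimax). Mixed strategy needed.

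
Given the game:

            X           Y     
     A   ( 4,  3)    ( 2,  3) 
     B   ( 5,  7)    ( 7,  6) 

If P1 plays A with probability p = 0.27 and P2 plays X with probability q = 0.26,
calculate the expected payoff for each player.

E[P1] = 5.4108, E[P2] = 5.3798

Work:
E[P1] = p·q·π₁(A,X) + p·(1-q)·π₁(A,Y) + (1-p)·q·π₁(B,X) + (1-p)·(1-q)·π₁(B,Y)
= 0.27·0.26·4 + 0.27·0.74·2 + 0.73·0.26·5 + 0.73·0.74·7
= 5.4108

E[P2] = 5.3798 (similar calculation)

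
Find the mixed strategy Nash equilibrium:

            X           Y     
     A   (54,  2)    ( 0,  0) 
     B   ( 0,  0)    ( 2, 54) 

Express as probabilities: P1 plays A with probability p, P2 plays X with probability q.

p = 0.9643, q = 0.0357

Work:
Find probabilities that make opponent indifferent:
P2 chooses q to make P1 indifferent between A and B
P1 chooses p to make P2 indifferent between X and Y
Mixed NE: P1 plays (A: 0.9643, B: 0.0357), P2 plays (X: 0.0357, Y: 0.9643)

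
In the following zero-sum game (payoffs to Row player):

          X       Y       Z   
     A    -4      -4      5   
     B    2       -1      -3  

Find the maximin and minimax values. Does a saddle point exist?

Maximin = -3, Minimax = -1, Saddle: False

Work:
Row minimums: [-4, -3] → maximin = -3
Column maximums: [2, -1, 5] → minimax = -1
No saddle point (maximin ≠ minimax). Mixed strategy needed.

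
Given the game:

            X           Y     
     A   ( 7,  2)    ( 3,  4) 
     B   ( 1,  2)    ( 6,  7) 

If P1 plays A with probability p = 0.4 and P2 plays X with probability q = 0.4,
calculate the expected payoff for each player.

E[P1] = 4.24, E[P2] = 4.28

Work:
E[P1] = p·q·π₁(A,X) + p·(1-q)·π₁(A,Y) + (1-p)·q·π₁(B,X) + (1-p)·(1-q)·π₁(B,Y)
= 0.4·0.4·7 + 0.4·0.6·3 + 0.6·0.4·1 + 0.6·0.6·6
= 4.24

E[P2] = 4.28 (similar calculation)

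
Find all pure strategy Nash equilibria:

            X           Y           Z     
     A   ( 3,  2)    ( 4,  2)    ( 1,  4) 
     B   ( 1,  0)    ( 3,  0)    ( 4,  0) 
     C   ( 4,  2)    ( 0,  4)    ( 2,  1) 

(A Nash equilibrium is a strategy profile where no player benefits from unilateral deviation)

Nash equilibrium: (B, Z)

Work:
Best responses:
  P1 vs X: payoffs [3, 1, 4] → best response C (payoff 4)
  P1 vs Y: payoffs [4, 3, 0] → best response A (payoff 4)
  P1 vs Z: payoffs [1, 4, 2] → best response B (payoff 4)
  P2 vs A: payoffs [2, 2, 4] → best response Z (payoff 4)
  P2 vs B: payoffs [0, 0, 0] → best response X/Y/Z (payoff 0)
  P2 vs C: payoffs [2, 4, 1] → best response Y (payoff 4)
Mutual best responses: (B,Z) → Nash equilibria.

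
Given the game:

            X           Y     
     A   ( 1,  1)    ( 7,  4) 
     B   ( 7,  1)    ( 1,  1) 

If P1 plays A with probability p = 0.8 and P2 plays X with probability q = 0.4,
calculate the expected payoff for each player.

E[P1] = 4.36, E[P2] = 2.44

Work:
E[P1] = p·q·π₁(A,X) + p·(1-q)·π₁(A,Y) + (1-p)·q·π₁(B,X) + (1-p)·(1-q)·π₁(B,Y)
= 0.8·0.4·1 + 0.8·0.6·7 + 0.2·0.4·7 + 0.2·0.6·1
= 4.36

E[P2] = 2.44 (similar calculation)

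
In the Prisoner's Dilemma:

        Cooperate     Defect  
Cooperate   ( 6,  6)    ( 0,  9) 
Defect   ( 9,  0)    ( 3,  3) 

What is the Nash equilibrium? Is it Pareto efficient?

(Defect, Defect) is NE; not Pareto efficient

Work:
Defect dominates Cooperate for both players:
If P2 cooperates: Defect (9) > Cooperate (6)
If P2 defects: Defect (3) > Cooperate (0)
NE: (Defect, Defect) with payoff (3, 3)
But (Cooperate, Cooperate) = (6, 6) Pareto dominates (3, 3)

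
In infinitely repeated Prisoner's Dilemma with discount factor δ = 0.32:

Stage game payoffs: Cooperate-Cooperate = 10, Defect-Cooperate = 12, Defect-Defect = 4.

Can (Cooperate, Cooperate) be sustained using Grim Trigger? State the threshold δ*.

δ* = 0.25; since δ = 0.32 ≥ 0.25, cooperation can be sustained

Work:
For Grim Trigger:
Cooperate forever: 10/(1-δ)
Defect then punished: 12 + 4·δ/(1-δ)
Need: 10/(1-δ) ≥ 12 + 4·δ/(1-δ)
Solving: δ ≥ (T-R)/(T-P) = (12-10)/(12-4) = 0.25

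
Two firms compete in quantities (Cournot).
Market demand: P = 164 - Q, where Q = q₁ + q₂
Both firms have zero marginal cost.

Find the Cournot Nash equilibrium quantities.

q₁* = q₂* = 54.67; P* = 54.67

Work:
Profit: π_i = P·q_i = (a - q_i - q_j)·q_i
FOC: ∂π_i/∂q_i = a - 2q_i - q_j = 0
Reaction function: q_i = (164 - q_j)/2
Symmetry: q* = 164/3 = 54.67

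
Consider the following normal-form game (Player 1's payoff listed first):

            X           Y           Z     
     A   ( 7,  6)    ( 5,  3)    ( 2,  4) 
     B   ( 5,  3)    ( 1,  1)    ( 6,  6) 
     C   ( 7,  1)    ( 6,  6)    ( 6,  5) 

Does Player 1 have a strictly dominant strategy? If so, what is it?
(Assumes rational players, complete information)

No strictly dominant strategy exists for Player 1

Work:
A strategy strictly dominates another if it gives a strictly higher payoff against every opponent action. Compare each pair of P1's strategies column-by-column:
  A vs B: [7 vs 5, 5 vs 1, 2 vs 6] → A does not strictly dominate B (column Z: 2 ≤ 6)
  A vs C: [7 vs 7, 5 vs 6, 2 vs 6] → A does not strictly dominate C (column X: 7 ≤ 7)
  B vs A: [5 vs 7, 1 vs 5, 6 vs 2] → B does not strictly dominate A (column X: 5 ≤ 7)
  B vs C: [5 vs 7, 1 vs 6, 6 vs 6] → B does not strictly dominate C (column X: 5 ≤ 7)
  C vs A: [7 vs 7, 6 vs 5, 6 vs 2] → C does not strictly dominate A (column X: 7 ≤ 7)
  C vs B: [7 vs 5, 6 vs 1, 6 vs 6] → C does not strictly dominate B (column Z: 6 ≤ 6)
No single strategy strictly dominates all others → no strictly dominant strategy.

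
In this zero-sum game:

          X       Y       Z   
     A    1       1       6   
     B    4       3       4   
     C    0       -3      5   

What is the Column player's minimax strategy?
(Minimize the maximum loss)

Column should play Y, value = 3

Work:
Column player minimizes Row's maximum payoff:
Column X: max payoff to Row = 4
Column Y: max payoff to Row = 3
Column Z: max payoff to Row = 6
Minimum is 3, achieved by column Y.
Minimax strategy: Y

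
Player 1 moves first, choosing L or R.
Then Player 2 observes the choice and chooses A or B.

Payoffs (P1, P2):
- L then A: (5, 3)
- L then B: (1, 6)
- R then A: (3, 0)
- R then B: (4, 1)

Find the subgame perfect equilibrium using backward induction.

P1 plays R, P2 plays B after L and B after R; Payoff (4, 1)

Work:
Backward induction:
After L: P2 chooses B → P1 gets 1
After R: P2 chooses B → P1 gets 4
P1 chooses R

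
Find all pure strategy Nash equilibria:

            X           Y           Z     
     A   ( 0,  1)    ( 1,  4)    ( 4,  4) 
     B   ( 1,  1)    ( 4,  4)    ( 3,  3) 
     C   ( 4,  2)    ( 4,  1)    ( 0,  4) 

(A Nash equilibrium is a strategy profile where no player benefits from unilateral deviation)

Nash equilibrium: (A, Z), (B, Y)

Work:
Best responses:
  P1 vs X: payoffs [0, 1, 4] → best response C (payoff 4)
  P1 vs Y: payoffs [1, 4, 4] → best response B/C (payoff 4)
  P1 vs Z: payoffs [4, 3, 0] → best response A (payoff 4)
  P2 vs A: payoffs [1, 4, 4] → best response Y/Z (payoff 4)
  P2 vs B: payoffs [1, 4, 3] → best response Y (payoff 4)
  P2 vs C: payoffs [2, 1, 4] → best response Z (payoff 4)
Mutual best responses: (A,Z), (B,Y) → Nash equilibria.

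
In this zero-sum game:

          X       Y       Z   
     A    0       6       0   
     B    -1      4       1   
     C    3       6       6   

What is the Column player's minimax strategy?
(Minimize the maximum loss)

Column should play X, value = 3

Work:
Column player minimizes Row's maximum payoff:
Column X: max payoff to Row = 3
Column Y: max payoff to Row = 6
Column Z: max payoff to Row = 6
Minimum is 3, achieved by column X.
Minimax strategy: X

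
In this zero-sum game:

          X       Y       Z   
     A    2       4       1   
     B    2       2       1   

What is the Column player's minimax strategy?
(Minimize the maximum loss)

Column should play Z, value = 1

Work:
Column player minimizes Row's maximum payoff:
Column X: max payoff to Row = 2
Column Y: max payoff to Row = 4
Column Z: max payoff to Row = 1
Minimum is 1, achieved by column Z.
Minimax strategy: Z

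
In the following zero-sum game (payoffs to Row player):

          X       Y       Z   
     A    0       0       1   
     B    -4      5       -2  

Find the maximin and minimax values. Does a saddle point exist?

Maximin = 0, Minimax = 0, Saddle: True

Work:
Row minimums: [0, -4] → maximin = 0
Column maximums: [0, 5, 1] → minimax = 0
Saddle point exists! Game value = 0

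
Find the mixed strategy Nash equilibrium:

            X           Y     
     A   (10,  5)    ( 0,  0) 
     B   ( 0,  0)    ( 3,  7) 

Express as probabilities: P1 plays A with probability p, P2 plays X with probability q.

p = 0.5833, q = 0.2308

Work:
Find probabilities that make opponent indifferent:
P2 chooses q to make P1 indifferent between A and B
P1 chooses p to make P2 indifferent between X and Y
Mixed NE: P1 plays (A: 0.5833, B: 0.4167), P2 plays (X: 0.2308, Y: 0.7692)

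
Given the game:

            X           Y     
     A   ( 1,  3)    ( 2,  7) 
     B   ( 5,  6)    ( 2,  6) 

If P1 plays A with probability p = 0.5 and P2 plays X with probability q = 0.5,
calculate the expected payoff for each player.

E[P1] = 2.5, E[P2] = 5.5

Work:
E[P1] = p·q·π₁(A,X) + p·(1-q)·π₁(A,Y) + (1-p)·q·π₁(B,X) + (1-p)·(1-q)·π₁(B,Y)
= 0.5·0.5·1 + 0.5·0.5·2 + 0.5·0.5·5 + 0.5·0.5·2
= 2.5

E[P2] = 5.5 (similar calculation)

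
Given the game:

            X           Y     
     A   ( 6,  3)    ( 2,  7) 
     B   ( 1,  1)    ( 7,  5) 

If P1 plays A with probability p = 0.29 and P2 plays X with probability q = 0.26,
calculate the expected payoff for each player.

E[P1] = 4.744, E[P2] = 4.54

Work:
E[P1] = p·q·π₁(A,X) + p·(1-q)·π₁(A,Y) + (1-p)·q·π₁(B,X) + (1-p)·(1-q)·π₁(B,Y)
= 0.29·0.26·6 + 0.29·0.74·2 + 0.71·0.26·1 + 0.71·0.74·7
= 4.744

E[P2] = 4.54 (similar calculation)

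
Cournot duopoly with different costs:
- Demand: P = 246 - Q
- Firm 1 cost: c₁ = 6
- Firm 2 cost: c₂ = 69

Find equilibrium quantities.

q₁* = 101.0, q₂* = 38.0

Work:
Reaction: q₁ = (246 - 6 - q₂)/2
Reaction: q₂ = (246 - 69 - q₁)/2
Solve simultaneously:
q₁* = (246 - 2×6 + 69)/3 = 101.0
q₂* = (246 - 2×69 + 6)/3 = 38.0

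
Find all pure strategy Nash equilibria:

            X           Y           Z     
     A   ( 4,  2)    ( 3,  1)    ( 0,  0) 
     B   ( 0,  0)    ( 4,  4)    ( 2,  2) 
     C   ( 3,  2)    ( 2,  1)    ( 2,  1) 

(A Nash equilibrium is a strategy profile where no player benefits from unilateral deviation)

Nash equilibrium: (A, X), (B, Y)

Work:
Best responses:
  P1 vs X: payoffs [4, 0, 3] → best response A (payoff 4)
  P1 vs Y: payoffs [3, 4, 2] → best response B (payoff 4)
  P1 vs Z: payoffs [0, 2, 2] → best response B/C (payoff 2)
  P2 vs A: payoffs [2, 1, 0] → best response X (payoff 2)
  P2 vs B: payoffs [0, 4, 2] → best response Y (payoff 4)
  P2 vs C: payoffs [2, 1, 1] → best response X (payoff 2)
Mutual best responses: (A,X), (B,Y) → Nash equilibria.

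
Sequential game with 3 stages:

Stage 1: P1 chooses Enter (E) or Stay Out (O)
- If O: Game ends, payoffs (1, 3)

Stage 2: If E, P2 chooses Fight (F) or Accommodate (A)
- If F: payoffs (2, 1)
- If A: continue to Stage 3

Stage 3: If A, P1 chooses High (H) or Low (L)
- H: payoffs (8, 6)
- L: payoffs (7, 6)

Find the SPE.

SPE: (E, A, H); Outcome (8, 6)

Work:
Stage 3: P1 chooses H (8 vs 7)
Stage 2: P2: F->1, A->6 (anticipating H). Choose A
Stage 1: P1: O->1, E->8 (anticipating A, H). Choose E
SPE path: E -> A -> H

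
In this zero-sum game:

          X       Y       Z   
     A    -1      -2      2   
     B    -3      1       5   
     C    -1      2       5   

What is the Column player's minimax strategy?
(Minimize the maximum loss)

Column should play X, value = -1

Work:
Column player minimizes Row's maximum payoff:
Column X: max payoff to Row = -1
Column Y: max payoff to Row = 2
Column Z: max payoff to Row = 5
Minimum is -1, achieved by column X.
Minimax strategy: X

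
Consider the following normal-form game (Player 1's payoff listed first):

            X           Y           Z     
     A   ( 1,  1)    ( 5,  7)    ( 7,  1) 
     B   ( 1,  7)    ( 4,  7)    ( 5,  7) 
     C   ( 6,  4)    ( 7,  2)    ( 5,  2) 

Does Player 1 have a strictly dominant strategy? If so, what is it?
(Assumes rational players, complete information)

No strictly dominant strategy exists for Player 1

Work:
A strategy strictly dominates another if it gives a strictly higher payoff against every opponent action. Compare each pair of P1's strategies column-by-column:
  A vs B: [1 vs 1, 5 vs 4, 7 vs 5] → A does not strictly dominate B (column X: 1 ≤ 1)
  A vs C: [1 vs 6, 5 vs 7, 7 vs 5] → A does not strictly dominate C (column X: 1 ≤ 6)
  B vs A: [1 vs 1, 4 vs 5, 5 vs 7] → B does not strictly dominate A (column X: 1 ≤ 1)
  B vs C: [1 vs 6, 4 vs 7, 5 vs 5] → B does not strictly dominate C (column X: 1 ≤ 6)
  C vs A: [6 vs 1, 7 vs 5, 5 vs 7] → C does not strictly dominate A (column Z: 5 ≤ 7)
  C vs B: [6 vs 1, 7 vs 4, 5 vs 5] → C does not strictly dominate B (column Z: 5 ≤ 5)
No single strategy strictly dominates all others → no strictly dominant strategy.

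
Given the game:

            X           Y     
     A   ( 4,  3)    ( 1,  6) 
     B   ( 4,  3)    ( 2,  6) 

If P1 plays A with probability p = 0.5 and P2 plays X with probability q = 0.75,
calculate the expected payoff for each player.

E[P1] = 3.375, E[P2] = 3.75

Work:
E[P1] = p·q·π₁(A,X) + p·(1-q)·π₁(A,Y) + (1-p)·q·π₁(B,X) + (1-p)·(1-q)·π₁(B,Y)
= 0.5·0.75·4 + 0.5·0.25·1 + 0.5·0.75·4 + 0.5·0.25·2
= 3.375

E[P2] = 3.75 (similar calculation)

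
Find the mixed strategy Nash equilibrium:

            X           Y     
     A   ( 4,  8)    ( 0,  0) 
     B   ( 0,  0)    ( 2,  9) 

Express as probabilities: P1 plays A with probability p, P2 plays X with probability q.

p = 0.5294, q = 0.3333

Work:
Find probabilities that make opponent indifferent:
P2 chooses q to make P1 indifferent between A and B
P1 chooses p to make P2 indifferent between X and Y
Mixed NE: P1 plays (A: 0.5294, B: 0.4706), P2 plays (X: 0.3333, Y: 0.6667)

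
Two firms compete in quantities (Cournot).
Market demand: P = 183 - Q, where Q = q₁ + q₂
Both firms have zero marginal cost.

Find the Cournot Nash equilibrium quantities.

q₁* = q₂* = 61.0; P* = 61.0

Work:
Profit: π_i = P·q_i = (a - q_i - q_j)·q_i
FOC: ∂π_i/∂q_i = a - 2q_i - q_j = 0
Reaction function: q_i = (183 - q_j)/2
Symmetry: q* = 183/3 = 61.0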